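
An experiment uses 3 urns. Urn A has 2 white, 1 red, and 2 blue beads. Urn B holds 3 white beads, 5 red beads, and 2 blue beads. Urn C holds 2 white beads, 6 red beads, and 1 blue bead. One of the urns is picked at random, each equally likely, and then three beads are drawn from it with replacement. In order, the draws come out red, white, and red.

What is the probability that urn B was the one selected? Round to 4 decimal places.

Compute the likelihood of the observed sequence for each case: P(data | urn A) = (1/5)(2/5)(1/5) = 0.016; P(data | urn B) = (5/10)(3/10)(5/10) = 0.075; P(data | urn C) = (6/9)(2/9)(6/9) = 0.098765.
Multiplying each by its prior: 1/3 · 0.016 = 0.0053333, 1/3 · 0.075 = 0.025, 1/3 · 0.098765 = 0.032922; these sum to 0.063255.
So P(urn B | data) = (0.025) / (0.063255) = 0.39522.

0.3952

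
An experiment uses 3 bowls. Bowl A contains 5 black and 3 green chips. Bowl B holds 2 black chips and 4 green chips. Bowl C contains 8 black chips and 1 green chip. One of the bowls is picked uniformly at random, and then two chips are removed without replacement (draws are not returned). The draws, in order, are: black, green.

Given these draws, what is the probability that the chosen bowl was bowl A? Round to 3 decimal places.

For each hypothesis, P(data | H) works out to: P(data | bowl A) = (5/8)(3/7) = 0.26786; P(data | bowl B) = (2/6)(4/5) = 0.26667; P(data | bowl C) = (8/9)(1/8) = 0.11111.
Multiplying each by its prior: 1/3 · 0.26786 = 0.089286, 1/3 · 0.26667 = 0.088889, 1/3 · 0.11111 = 0.037037; with total 0.21521.
Therefore the posterior P(bowl A | data) = (0.089286) / (0.21521) = 0.41487.

0.415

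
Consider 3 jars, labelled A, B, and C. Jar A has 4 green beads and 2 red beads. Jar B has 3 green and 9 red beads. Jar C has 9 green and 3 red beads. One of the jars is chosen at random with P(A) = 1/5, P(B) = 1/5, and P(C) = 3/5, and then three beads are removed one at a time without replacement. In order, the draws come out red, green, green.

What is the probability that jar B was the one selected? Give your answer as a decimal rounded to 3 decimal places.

The likelihood of the observed sequence under each hypothesis: P(data | jar A) = (2/6)(4/5)(3/4) = 0.2; P(data | jar B) = (9/12)(3/11)(2/10) = 0.040909; P(data | jar C) = (3/12)(9/11)(8/10) = 0.16364.
Multiplying each by its prior: 1/5 · 0.2 = 0.04, 1/5 · 0.040909 = 0.0081818, 3/5 · 0.16364 = 0.098182; summing to 0.14636.
By Bayes' rule, P(jar B | data) = (0.0081818) / (0.14636) = 0.055901.

0.056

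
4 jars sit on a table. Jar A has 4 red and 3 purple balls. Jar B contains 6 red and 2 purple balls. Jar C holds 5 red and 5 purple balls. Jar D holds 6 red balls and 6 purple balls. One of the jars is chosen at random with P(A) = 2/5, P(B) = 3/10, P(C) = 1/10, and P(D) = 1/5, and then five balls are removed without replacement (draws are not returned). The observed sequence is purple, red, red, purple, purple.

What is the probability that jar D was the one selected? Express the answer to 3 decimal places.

Under each hypothesis, the probability of the observed sequence is: P(data | jar A) = (3/7)(4/6)(3/5)(2/4)(1/3) = 0.028571; P(data | jar B) = (2/8)(6/7)(5/6)(1/5)(0/4) = 0; P(data | jar C) = (5/10)(5/9)(4/8)(4/7)(3/6) = 0.039683; P(data | jar D) = (6/12)(6/11)(5/10)(5/9)(4/8) = 0.037879.
The prior-weighted likelihoods are 2/5 · 0.028571 = 0.011429, 3/10 · 0 = 0, 1/10 · 0.039683 = 0.0039683, 1/5 · 0.037879 = 0.0075758; summing to 0.022973.
By Bayes' rule, P(jar D | data) = (0.0075758) / (0.022973) = 0.32977.

0.330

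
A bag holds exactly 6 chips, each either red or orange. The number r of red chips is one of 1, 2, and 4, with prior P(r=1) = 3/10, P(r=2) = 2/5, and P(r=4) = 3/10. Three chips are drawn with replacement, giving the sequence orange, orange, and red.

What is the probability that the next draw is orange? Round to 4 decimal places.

For each hypothesis, P(data | H) works out to: P(data | r = 1) = (5/6)(5/6)(1/6) = 0.11574; P(data | r = 2) = (4/6)(4/6)(2/6) = 0.14815; P(data | r = 4) = (2/6)(2/6)(4/6) = 0.074074.
Multiplying each by its prior: 3/10 · 0.11574 = 0.034722, 2/5 · 0.14815 = 0.059259, 3/10 · 0.074074 = 0.022222; summing to 0.1162.
Normalising, the posterior is P(r = 1 | data) = 0.2988, P(r = 2 | data) = 0.50996, P(r = 4 | data) = 0.19124.
Averaging over the posterior, P(orange next | data) = (5/6)(0.2988) + (2/3)(0.50996) + (1/3)(0.19124) = 0.65272.

0.6527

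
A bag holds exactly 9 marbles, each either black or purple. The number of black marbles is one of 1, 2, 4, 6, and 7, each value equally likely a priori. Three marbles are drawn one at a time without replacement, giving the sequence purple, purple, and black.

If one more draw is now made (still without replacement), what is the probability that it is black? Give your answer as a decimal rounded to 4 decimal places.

0.3630

Under each hypothesis, the probability of the observed sequence is: P(data | r = 1) = (8/9)(7/8)(1/7) = 1/9; P(data | r = 2) = (7/9)(6/8)(2/7) = 1/6; P(data | r = 4) = (5/9)(4/8)(4/7) = 10/63; P(data | r = 6) = (3/9)(2/8)(6/7) = 1/14; P(data | r = 7) = (2/9)(1/8)(7/7) = 1/36.
Multiplying each by its prior: 1/5 · 1/9 = 1/45, 1/5 · 1/6 = 1/30, 1/5 · 10/63 = 2/63, 1/5 · 1/14 = 1/70, 1/5 · 1/36 = 1/180; these sum to 3/28.
Dividing through by the total gives posterior P(r = 1 | data) = 28/135, P(r = 2 | data) = 14/45, P(r = 4 | data) = 8/27, P(r = 6 | data) = 2/15, P(r = 7 | data) = 7/135.
The predictive probability is P(black next | data) = (0)(28/135) + (1/6)(14/45) + (1/2)(8/27) + (5/6)(2/15) + (1)(7/135) = 49/135.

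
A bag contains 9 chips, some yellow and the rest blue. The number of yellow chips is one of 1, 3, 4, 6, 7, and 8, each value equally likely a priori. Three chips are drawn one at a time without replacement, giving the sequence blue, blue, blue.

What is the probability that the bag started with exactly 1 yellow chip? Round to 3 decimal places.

0.644

The likelihood of the observed sequence under each hypothesis: P(data | r = 1) = (8/9)(7/8)(6/7) = 2/3; P(data | r = 3) = (6/9)(5/8)(4/7) = 5/21; P(data | r = 4) = (5/9)(4/8)(3/7) = 5/42; P(data | r = 6) = (3/9)(2/8)(1/7) = 1/84; P(data | r = 7) = (2/9)(1/8)(0/7) = 0; P(data | r = 8) = (1/9)(0/8) = 0.
Weighting by the prior gives 1/6 · 2/3 = 1/9, 1/6 · 5/21 = 5/126, 1/6 · 5/42 = 5/252, 1/6 · 1/84 = 1/504, 1/6 · 0 = 0, 1/6 · 0 = 0; with total 29/168.
Therefore the posterior P(r = 1 | data) = (1/9) / (29/168) = 56/87.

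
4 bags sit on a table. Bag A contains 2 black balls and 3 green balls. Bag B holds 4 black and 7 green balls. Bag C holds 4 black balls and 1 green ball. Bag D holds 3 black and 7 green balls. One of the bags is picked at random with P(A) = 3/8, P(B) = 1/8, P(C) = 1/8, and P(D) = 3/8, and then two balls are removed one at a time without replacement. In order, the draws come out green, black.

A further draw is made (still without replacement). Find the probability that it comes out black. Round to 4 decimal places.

The likelihood of the observed sequence under each hypothesis: P(data | bag A) = (3/5)(2/4) = 3/10; P(data | bag B) = (7/11)(4/10) = 14/55; P(data | bag C) = (1/5)(4/4) = 1/5; P(data | bag D) = (7/10)(3/9) = 7/30.
Weighting by the prior gives 3/8 · 3/10 = 9/80, 1/8 · 14/55 = 7/220, 1/8 · 1/5 = 1/40, 3/8 · 7/30 = 7/80; summing to 113/440.
The posterior is then P(bag A | data) = 0.43805, P(bag B | data) = 0.12389, P(bag C | data) = 0.097345, P(bag D | data) = 0.34071.
The predictive probability is P(black next | data) = (1/3)(0.43805) + (1/3)(0.12389) + (1)(0.097345) + (1/4)(0.34071) = 0.36984.

0.3698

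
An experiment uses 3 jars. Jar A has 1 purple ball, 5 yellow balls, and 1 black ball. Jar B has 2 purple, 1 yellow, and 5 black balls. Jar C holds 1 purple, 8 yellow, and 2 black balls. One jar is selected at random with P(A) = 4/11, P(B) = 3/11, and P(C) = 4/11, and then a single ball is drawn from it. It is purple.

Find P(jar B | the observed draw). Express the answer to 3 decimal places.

Compute the likelihood of this draw for each case: P(data | jar A) = (1/7) = 0.14286; P(data | jar B) = (2/8) = 0.25; P(data | jar C) = (1/11) = 0.090909.
Weighting by the prior gives 4/11 · 0.14286 = 0.051948, 3/11 · 0.25 = 0.068182, 4/11 · 0.090909 = 0.033058; with total 0.15319.
Therefore the posterior P(jar B | data) = (0.068182) / (0.15319) = 0.44509.

0.445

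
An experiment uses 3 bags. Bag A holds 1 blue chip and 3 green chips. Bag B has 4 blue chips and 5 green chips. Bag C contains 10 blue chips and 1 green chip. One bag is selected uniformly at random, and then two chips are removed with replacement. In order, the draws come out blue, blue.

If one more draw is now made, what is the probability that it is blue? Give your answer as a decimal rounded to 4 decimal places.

0.7867

For each hypothesis, P(data | H) works out to: P(data | bag A) = (1/4)(1/4) = 0.0625; P(data | bag B) = (4/9)(4/9) = 0.19753; P(data | bag C) = (10/11)(10/11) = 0.82645.
Multiplying each by its prior: 1/3 · 0.0625 = 0.020833, 1/3 · 0.19753 = 0.065844, 1/3 · 0.82645 = 0.27548; these sum to 0.36216.
The posterior is then P(bag A | data) = 0.057525, P(bag B | data) = 0.18181, P(bag C | data) = 0.76067.
Averaging over the posterior, P(blue next | data) = (1/4)(0.057525) + (4/9)(0.18181) + (10/11)(0.76067) = 0.7867.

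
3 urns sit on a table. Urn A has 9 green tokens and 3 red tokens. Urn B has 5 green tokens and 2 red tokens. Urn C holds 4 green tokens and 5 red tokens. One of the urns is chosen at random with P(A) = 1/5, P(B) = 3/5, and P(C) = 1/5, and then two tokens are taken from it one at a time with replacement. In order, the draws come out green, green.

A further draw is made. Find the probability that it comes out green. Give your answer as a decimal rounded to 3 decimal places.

The likelihood of the observed sequence under each hypothesis: P(data | urn A) = (9/12)(9/12) = 0.5625; P(data | urn B) = (5/7)(5/7) = 0.5102; P(data | urn C) = (4/9)(4/9) = 0.19753.
Weighting by the prior gives 1/5 · 0.5625 = 0.1125, 3/5 · 0.5102 = 0.30612, 1/5 · 0.19753 = 0.039506; summing to 0.45813.
The posterior is then P(urn A | data) = 0.24556, P(urn B | data) = 0.6682, P(urn C | data) = 0.086234.
So P(green next | data) = Σ P(green next | H) P(H | data) = (3/4)(0.24556) + (5/7)(0.6682) + (4/9)(0.086234) = 0.69979.

0.700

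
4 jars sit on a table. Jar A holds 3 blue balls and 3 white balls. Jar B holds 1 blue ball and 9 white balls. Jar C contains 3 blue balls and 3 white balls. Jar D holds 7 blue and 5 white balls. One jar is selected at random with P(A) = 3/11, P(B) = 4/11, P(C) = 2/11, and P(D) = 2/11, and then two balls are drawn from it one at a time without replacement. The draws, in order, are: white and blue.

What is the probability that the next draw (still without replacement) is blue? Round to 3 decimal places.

0.440

Under each hypothesis, the probability of the observed sequence is: P(data | jar A) = (3/6)(3/5) = 0.3; P(data | jar B) = (9/10)(1/9) = 0.1; P(data | jar C) = (3/6)(3/5) = 0.3; P(data | jar D) = (5/12)(7/11) = 0.26515.
Multiplying each by its prior: 3/11 · 0.3 = 0.081818, 4/11 · 0.1 = 0.036364, 2/11 · 0.3 = 0.054545, 2/11 · 0.26515 = 0.048209; summing to 0.22094.
The posterior is then P(jar A | data) = 0.37032, P(jar B | data) = 0.16459, P(jar C | data) = 0.24688, P(jar D | data) = 0.2182.
So P(blue next | data) = Σ P(blue next | H) P(H | data) = (1/2)(0.37032) + (0)(0.16459) + (1/2)(0.24688) + (3/5)(0.2182) = 0.43953.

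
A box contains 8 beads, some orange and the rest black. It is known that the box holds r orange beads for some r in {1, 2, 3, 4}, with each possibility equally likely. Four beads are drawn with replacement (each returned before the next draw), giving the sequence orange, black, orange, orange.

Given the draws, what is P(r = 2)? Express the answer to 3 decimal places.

Under each hypothesis, the probability of the observed sequence is: P(data | r = 1) = (1/8)(7/8)(1/8)(1/8) = 0.001709; P(data | r = 2) = (2/8)(6/8)(2/8)(2/8) = 0.011719; P(data | r = 3) = (3/8)(5/8)(3/8)(3/8) = 0.032959; P(data | r = 4) = (4/8)(4/8)(4/8)(4/8) = 0.0625.
The prior-weighted likelihoods are 1/4 · 0.001709 = 0.00042725, 1/4 · 0.011719 = 0.0029297, 1/4 · 0.032959 = 0.0082397, 1/4 · 0.0625 = 0.015625; these sum to 0.027222.
Therefore the posterior P(r = 2 | data) = (0.0029297) / (0.027222) = 0.10762.

0.108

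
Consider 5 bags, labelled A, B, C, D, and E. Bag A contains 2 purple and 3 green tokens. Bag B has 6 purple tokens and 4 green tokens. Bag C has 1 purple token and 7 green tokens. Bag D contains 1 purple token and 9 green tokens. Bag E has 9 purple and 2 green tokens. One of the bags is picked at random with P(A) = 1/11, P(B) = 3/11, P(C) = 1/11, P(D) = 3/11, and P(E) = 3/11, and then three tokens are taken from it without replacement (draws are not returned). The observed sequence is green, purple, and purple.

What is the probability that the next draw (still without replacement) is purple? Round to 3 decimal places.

0.644

Compute the likelihood of the observed sequence for each case: P(data | bag A) = (3/5)(2/4)(1/3) = 1/10; P(data | bag B) = (4/10)(6/9)(5/8) = 1/6; P(data | bag C) = (7/8)(1/7)(0/6) = 0; P(data | bag D) = (9/10)(1/9)(0/8) = 0; P(data | bag E) = (2/11)(9/10)(8/9) = 8/55.
Multiplying each by its prior: 1/11 · 1/10 = 1/110, 3/11 · 1/6 = 1/22, 1/11 · 0 = 0, 3/11 · 0 = 0, 3/11 · 8/55 = 24/605; summing to 57/605.
Normalising, the posterior is P(bag A | data) = 11/114, P(bag B | data) = 55/114, P(bag C | data) = 0, P(bag D | data) = 0, P(bag E | data) = 8/19.
The predictive probability is P(purple next | data) = (0)(11/114) + (4/7)(55/114) + (7/8)(8/19) = 257/399.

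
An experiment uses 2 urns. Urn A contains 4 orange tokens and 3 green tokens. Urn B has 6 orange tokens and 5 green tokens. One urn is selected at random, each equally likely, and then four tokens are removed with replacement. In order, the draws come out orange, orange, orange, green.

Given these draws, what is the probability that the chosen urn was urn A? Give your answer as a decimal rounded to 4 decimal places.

0.5202

The likelihood of the observed sequence under each hypothesis: P(data | urn A) = (4/7)(4/7)(4/7)(3/7) = 0.079967; P(data | urn B) = (6/11)(6/11)(6/11)(5/11) = 0.073765.
Weighting by the prior gives 1/2 · 0.079967 = 0.039983, 1/2 · 0.073765 = 0.036883; summing to 0.076866.
Hence P(urn A | data) = (0.039983) / (0.076866) = 0.52017.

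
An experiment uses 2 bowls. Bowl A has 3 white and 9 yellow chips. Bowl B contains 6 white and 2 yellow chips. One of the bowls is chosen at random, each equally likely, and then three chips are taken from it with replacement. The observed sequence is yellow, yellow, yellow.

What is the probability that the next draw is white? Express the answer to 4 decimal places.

0.2679

For each hypothesis, P(data | H) works out to: P(data | bowl A) = (9/12)(9/12)(9/12) = 27/64; P(data | bowl B) = (2/8)(2/8)(2/8) = 1/64.
Weighting by the prior gives 1/2 · 27/64 = 27/128, 1/2 · 1/64 = 1/128; summing to 7/32.
Dividing through by the total gives posterior P(bowl A | data) = 27/28, P(bowl B | data) = 1/28.
So P(white next | data) = Σ P(white next | H) P(H | data) = (1/4)(27/28) + (3/4)(1/28) = 15/56.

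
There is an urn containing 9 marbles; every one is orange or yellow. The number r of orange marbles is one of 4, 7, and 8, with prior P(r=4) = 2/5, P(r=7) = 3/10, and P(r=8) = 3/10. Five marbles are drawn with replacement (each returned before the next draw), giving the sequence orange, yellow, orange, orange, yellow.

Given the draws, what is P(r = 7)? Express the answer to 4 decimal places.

0.3415

The likelihood of the observed sequence under each hypothesis: P(data | r = 4) = (4/9)(5/9)(4/9)(4/9)(5/9) = 0.027096; P(data | r = 7) = (7/9)(2/9)(7/9)(7/9)(2/9) = 0.023235; P(data | r = 8) = (8/9)(1/9)(8/9)(8/9)(1/9) = 0.0086708.
The prior-weighted likelihoods are 2/5 · 0.027096 = 0.010838, 3/10 · 0.023235 = 0.0069705, 3/10 · 0.0086708 = 0.0026012; with total 0.02041.
Hence P(r = 7 | data) = (0.0069705) / (0.02041) = 0.34152.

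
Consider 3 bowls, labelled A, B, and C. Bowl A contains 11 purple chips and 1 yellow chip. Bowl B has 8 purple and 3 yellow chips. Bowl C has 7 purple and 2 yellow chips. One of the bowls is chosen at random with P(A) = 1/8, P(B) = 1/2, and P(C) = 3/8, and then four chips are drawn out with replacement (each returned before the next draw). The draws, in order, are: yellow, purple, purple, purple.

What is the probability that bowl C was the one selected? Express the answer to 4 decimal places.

For each hypothesis, P(data | H) works out to: P(data | bowl A) = (1/12)(11/12)(11/12)(11/12) = 0.064188; P(data | bowl B) = (3/11)(8/11)(8/11)(8/11) = 0.10491; P(data | bowl C) = (2/9)(7/9)(7/9)(7/9) = 0.10456.
Weighting by the prior gives 1/8 · 0.064188 = 0.0080235, 1/2 · 0.10491 = 0.052455, 3/8 · 0.10456 = 0.039209; these sum to 0.099688.
Therefore the posterior P(bowl C | data) = (0.039209) / (0.099688) = 0.39332.

0.3933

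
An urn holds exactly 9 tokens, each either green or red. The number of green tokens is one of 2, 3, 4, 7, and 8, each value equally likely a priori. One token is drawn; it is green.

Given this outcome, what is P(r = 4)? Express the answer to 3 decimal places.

The likelihood of this draw under each hypothesis: P(data | r = 2) = (2/9) = 2/9; P(data | r = 3) = (3/9) = 1/3; P(data | r = 4) = (4/9) = 4/9; P(data | r = 7) = (7/9) = 7/9; P(data | r = 8) = (8/9) = 8/9.
Multiplying each by its prior: 1/5 · 2/9 = 2/45, 1/5 · 1/3 = 1/15, 1/5 · 4/9 = 4/45, 1/5 · 7/9 = 7/45, 1/5 · 8/9 = 8/45; these sum to 8/15.
By Bayes' rule, P(r = 4 | data) = (4/45) / (8/15) = 1/6.

0.167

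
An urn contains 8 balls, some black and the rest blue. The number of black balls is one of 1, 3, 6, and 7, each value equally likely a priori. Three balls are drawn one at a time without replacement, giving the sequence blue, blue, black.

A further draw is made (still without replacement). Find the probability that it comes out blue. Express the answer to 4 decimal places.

0.6842

Compute the likelihood of the observed sequence for each case: P(data | r = 1) = (7/8)(6/7)(1/6) = 1/8; P(data | r = 3) = (5/8)(4/7)(3/6) = 5/28; P(data | r = 6) = (2/8)(1/7)(6/6) = 1/28; P(data | r = 7) = (1/8)(0/7) = 0.
Weighting by the prior gives 1/4 · 1/8 = 1/32, 1/4 · 5/28 = 5/112, 1/4 · 1/28 = 1/112, 1/4 · 0 = 0; summing to 19/224.
Normalising, the posterior is P(r = 1 | data) = 7/19, P(r = 3 | data) = 10/19, P(r = 6 | data) = 2/19, P(r = 7 | data) = 0.
Averaging over the posterior, P(blue next | data) = (1)(7/19) + (3/5)(10/19) + (0)(2/19) = 13/19.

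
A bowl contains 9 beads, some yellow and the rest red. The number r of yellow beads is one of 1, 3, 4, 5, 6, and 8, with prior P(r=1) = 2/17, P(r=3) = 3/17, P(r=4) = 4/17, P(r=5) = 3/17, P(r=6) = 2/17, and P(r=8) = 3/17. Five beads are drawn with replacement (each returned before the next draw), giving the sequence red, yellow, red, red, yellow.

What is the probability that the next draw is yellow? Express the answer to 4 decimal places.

0.4473

The likelihood of the observed sequence under each hypothesis: P(data | r = 1) = (8/9)(1/9)(8/9)(8/9)(1/9) = 0.0086708; P(data | r = 3) = (6/9)(3/9)(6/9)(6/9)(3/9) = 0.032922; P(data | r = 4) = (5/9)(4/9)(5/9)(5/9)(4/9) = 0.03387; P(data | r = 5) = (4/9)(5/9)(4/9)(4/9)(5/9) = 0.027096; P(data | r = 6) = (3/9)(6/9)(3/9)(3/9)(6/9) = 0.016461; P(data | r = 8) = (1/9)(8/9)(1/9)(1/9)(8/9) = 0.0010838.
Weighting by the prior gives 2/17 · 0.0086708 = 0.0010201, 3/17 · 0.032922 = 0.0058097, 4/17 · 0.03387 = 0.0079695, 3/17 · 0.027096 = 0.0047817, 2/17 · 0.016461 = 0.0019366, 3/17 · 0.0010838 = 0.00019127; summing to 0.021709.
The posterior is then P(r = 1 | data) = 0.04699, P(r = 3 | data) = 0.26762, P(r = 4 | data) = 0.36711, P(r = 5 | data) = 0.22026, P(r = 6 | data) = 0.089207, P(r = 8 | data) = 0.0088106.
Averaging over the posterior, P(yellow next | data) = (1/9)(0.04699) + (1/3)(0.26762) + (4/9)(0.36711) + (5/9)(0.22026) + (2/3)(0.089207) + (8/9)(0.0088106) = 0.44726.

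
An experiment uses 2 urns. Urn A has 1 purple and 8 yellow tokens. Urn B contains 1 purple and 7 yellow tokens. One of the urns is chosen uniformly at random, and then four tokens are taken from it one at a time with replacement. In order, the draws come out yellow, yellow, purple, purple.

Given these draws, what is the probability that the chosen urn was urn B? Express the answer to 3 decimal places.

0.551

For each hypothesis, P(data | H) works out to: P(data | urn A) = (8/9)(8/9)(1/9)(1/9) = 0.0097546; P(data | urn B) = (7/8)(7/8)(1/8)(1/8) = 0.011963.
The prior-weighted likelihoods are 1/2 · 0.0097546 = 0.0048773, 1/2 · 0.011963 = 0.0059814; summing to 0.010859.
Therefore the posterior P(urn B | data) = (0.0059814) / (0.010859) = 0.55084.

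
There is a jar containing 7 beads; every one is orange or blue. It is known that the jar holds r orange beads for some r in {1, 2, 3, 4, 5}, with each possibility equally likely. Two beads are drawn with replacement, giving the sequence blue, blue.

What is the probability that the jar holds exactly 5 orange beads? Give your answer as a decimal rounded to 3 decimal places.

The likelihood of the observed sequence under each hypothesis: P(data | r = 1) = (6/7)(6/7) = 36/49; P(data | r = 2) = (5/7)(5/7) = 25/49; P(data | r = 3) = (4/7)(4/7) = 16/49; P(data | r = 4) = (3/7)(3/7) = 9/49; P(data | r = 5) = (2/7)(2/7) = 4/49.
Weighting by the prior gives 1/5 · 36/49 = 36/245, 1/5 · 25/49 = 5/49, 1/5 · 16/49 = 16/245, 1/5 · 9/49 = 9/245, 1/5 · 4/49 = 4/245; with total 18/49.
Hence P(r = 5 | data) = (4/245) / (18/49) = 2/45.

0.044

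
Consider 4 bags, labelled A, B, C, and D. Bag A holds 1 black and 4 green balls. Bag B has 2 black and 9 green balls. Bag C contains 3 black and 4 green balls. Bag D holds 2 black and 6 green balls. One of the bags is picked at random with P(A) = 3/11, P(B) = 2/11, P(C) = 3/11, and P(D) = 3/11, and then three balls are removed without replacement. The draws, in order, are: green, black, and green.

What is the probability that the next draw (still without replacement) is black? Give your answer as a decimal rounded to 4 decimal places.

0.2064

Under each hypothesis, the probability of the observed sequence is: P(data | bag A) = (4/5)(1/4)(3/3) = 0.2; P(data | bag B) = (9/11)(2/10)(8/9) = 0.14545; P(data | bag C) = (4/7)(3/6)(3/5) = 0.17143; P(data | bag D) = (6/8)(2/7)(5/6) = 0.17857.
Weighting by the prior gives 3/11 · 0.2 = 0.054545, 2/11 · 0.14545 = 0.026446, 3/11 · 0.17143 = 0.046753, 3/11 · 0.17857 = 0.048701; with total 0.17645.
Normalising, the posterior is P(bag A | data) = 0.30913, P(bag B | data) = 0.14988, P(bag C | data) = 0.26497, P(bag D | data) = 0.27601.
Averaging over the posterior, P(black next | data) = (0)(0.30913) + (1/8)(0.14988) + (1/2)(0.26497) + (1/5)(0.27601) = 0.20642.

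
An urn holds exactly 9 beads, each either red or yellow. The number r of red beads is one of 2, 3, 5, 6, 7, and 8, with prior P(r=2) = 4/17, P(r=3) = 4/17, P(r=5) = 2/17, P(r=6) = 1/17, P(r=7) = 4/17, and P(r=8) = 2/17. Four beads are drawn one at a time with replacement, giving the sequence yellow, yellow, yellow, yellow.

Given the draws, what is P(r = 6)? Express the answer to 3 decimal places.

The likelihood of the observed sequence under each hypothesis: P(data | r = 2) = (7/9)(7/9)(7/9)(7/9) = 0.36595; P(data | r = 3) = (6/9)(6/9)(6/9)(6/9) = 0.19753; P(data | r = 5) = (4/9)(4/9)(4/9)(4/9) = 0.039018; P(data | r = 6) = (3/9)(3/9)(3/9)(3/9) = 0.012346; P(data | r = 7) = (2/9)(2/9)(2/9)(2/9) = 0.0024387; P(data | r = 8) = (1/9)(1/9)(1/9)(1/9) = 0.00015242.
The prior-weighted likelihoods are 4/17 · 0.36595 = 0.086106, 4/17 · 0.19753 = 0.046478, 2/17 · 0.039018 = 0.0045904, 1/17 · 0.012346 = 0.00072622, 4/17 · 0.0024387 = 0.0005738, 2/17 · 0.00015242 = 1.7931e-05; with total 0.13849.
So P(r = 6 | data) = (0.00072622) / (0.13849) = 0.0052437.

0.005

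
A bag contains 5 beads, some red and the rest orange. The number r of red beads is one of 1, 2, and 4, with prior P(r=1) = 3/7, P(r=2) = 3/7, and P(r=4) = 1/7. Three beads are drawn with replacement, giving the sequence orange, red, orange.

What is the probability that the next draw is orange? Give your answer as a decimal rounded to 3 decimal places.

0.675

Under each hypothesis, the probability of the observed sequence is: P(data | r = 1) = (4/5)(1/5)(4/5) = 16/125; P(data | r = 2) = (3/5)(2/5)(3/5) = 18/125; P(data | r = 4) = (1/5)(4/5)(1/5) = 4/125.
Multiplying each by its prior: 3/7 · 16/125 = 48/875, 3/7 · 18/125 = 54/875, 1/7 · 4/125 = 4/875; these sum to 106/875.
Normalising, the posterior is P(r = 1 | data) = 24/53, P(r = 2 | data) = 27/53, P(r = 4 | data) = 2/53.
Averaging over the posterior, P(orange next | data) = (4/5)(24/53) + (3/5)(27/53) + (1/5)(2/53) = 179/265.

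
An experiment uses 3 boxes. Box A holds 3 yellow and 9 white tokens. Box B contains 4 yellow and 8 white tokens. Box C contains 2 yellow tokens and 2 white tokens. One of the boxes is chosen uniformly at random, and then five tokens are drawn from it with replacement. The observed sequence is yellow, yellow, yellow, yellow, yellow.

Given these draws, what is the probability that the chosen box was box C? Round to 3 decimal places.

0.860

Compute the likelihood of the observed sequence for each case: P(data | box A) = (3/12)(3/12)(3/12)(3/12)(3/12) = 0.00097656; P(data | box B) = (4/12)(4/12)(4/12)(4/12)(4/12) = 0.0041152; P(data | box C) = (2/4)(2/4)(2/4)(2/4)(2/4) = 0.03125.
Multiplying each by its prior: 1/3 · 0.00097656 = 0.00032552, 1/3 · 0.0041152 = 0.0013717, 1/3 · 0.03125 = 0.010417; with total 0.012114.
Hence P(box C | data) = (0.010417) / (0.012114) = 0.85989.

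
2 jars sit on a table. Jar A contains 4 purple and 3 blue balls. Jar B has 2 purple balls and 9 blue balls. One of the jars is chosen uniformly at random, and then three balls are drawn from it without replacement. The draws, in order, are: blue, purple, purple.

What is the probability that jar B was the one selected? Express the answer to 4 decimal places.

0.0959

Under each hypothesis, the probability of the observed sequence is: P(data | jar A) = (3/7)(4/6)(3/5) = 6/35; P(data | jar B) = (9/11)(2/10)(1/9) = 1/55.
Weighting by the prior gives 1/2 · 6/35 = 3/35, 1/2 · 1/55 = 1/110; these sum to 73/770.
So P(jar B | data) = (1/110) / (73/770) = 7/73.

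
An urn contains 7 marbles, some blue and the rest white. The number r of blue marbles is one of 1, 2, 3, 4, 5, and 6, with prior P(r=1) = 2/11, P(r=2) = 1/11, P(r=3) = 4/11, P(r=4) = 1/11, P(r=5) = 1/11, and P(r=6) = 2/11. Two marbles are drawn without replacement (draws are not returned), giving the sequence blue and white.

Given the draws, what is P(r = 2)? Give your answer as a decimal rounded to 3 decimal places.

0.096

For each hypothesis, P(data | H) works out to: P(data | r = 1) = (1/7)(6/6) = 1/7; P(data | r = 2) = (2/7)(5/6) = 5/21; P(data | r = 3) = (3/7)(4/6) = 2/7; P(data | r = 4) = (4/7)(3/6) = 2/7; P(data | r = 5) = (5/7)(2/6) = 5/21; P(data | r = 6) = (6/7)(1/6) = 1/7.
The prior-weighted likelihoods are 2/11 · 1/7 = 2/77, 1/11 · 5/21 = 5/231, 4/11 · 2/7 = 8/77, 1/11 · 2/7 = 2/77, 1/11 · 5/21 = 5/231, 2/11 · 1/7 = 2/77; with total 52/231.
Therefore the posterior P(r = 2 | data) = (5/231) / (52/231) = 5/52.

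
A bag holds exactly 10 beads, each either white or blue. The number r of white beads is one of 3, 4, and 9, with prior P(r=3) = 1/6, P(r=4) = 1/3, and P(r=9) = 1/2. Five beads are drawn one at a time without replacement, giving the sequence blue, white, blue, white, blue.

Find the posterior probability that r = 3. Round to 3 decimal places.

Compute the likelihood of the observed sequence for each case: P(data | r = 3) = (7/10)(3/9)(6/8)(2/7)(5/6) = 0.041667; P(data | r = 4) = (6/10)(4/9)(5/8)(3/7)(4/6) = 0.047619; P(data | r = 9) = (1/10)(9/9)(0/8) = 0.
Multiplying each by its prior: 1/6 · 0.041667 = 0.0069444, 1/3 · 0.047619 = 0.015873, 1/2 · 0 = 0; these sum to 0.022817.
By Bayes' rule, P(r = 3 | data) = (0.0069444) / (0.022817) = 0.30435.

0.304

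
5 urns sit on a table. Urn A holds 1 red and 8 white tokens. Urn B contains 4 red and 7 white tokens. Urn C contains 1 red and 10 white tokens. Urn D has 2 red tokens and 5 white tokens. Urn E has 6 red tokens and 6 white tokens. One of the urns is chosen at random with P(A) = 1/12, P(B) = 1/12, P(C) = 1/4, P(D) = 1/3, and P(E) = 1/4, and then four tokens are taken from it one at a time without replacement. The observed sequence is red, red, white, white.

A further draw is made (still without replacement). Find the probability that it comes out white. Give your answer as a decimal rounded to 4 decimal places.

0.7262

Compute the likelihood of the observed sequence for each case: P(data | urn A) = (1/9)(0/8) = 0; P(data | urn B) = (4/11)(3/10)(7/9)(6/8) = 0.063636; P(data | urn C) = (1/11)(0/10) = 0; P(data | urn D) = (2/7)(1/6)(5/5)(4/4) = 0.047619; P(data | urn E) = (6/12)(5/11)(6/10)(5/9) = 0.075758.
Multiplying each by its prior: 1/12 · 0 = 0, 1/12 · 0.063636 = 0.005303, 1/4 · 0 = 0, 1/3 · 0.047619 = 0.015873, 1/4 · 0.075758 = 0.018939; these sum to 0.040115.
Normalising, the posterior is P(urn A | data) = 0, P(urn B | data) = 0.13219, P(urn C | data) = 0, P(urn D | data) = 0.39568, P(urn E | data) = 0.47212.
The predictive probability is P(white next | data) = (5/7)(0.13219) + (1)(0.39568) + (1/2)(0.47212) = 0.72617.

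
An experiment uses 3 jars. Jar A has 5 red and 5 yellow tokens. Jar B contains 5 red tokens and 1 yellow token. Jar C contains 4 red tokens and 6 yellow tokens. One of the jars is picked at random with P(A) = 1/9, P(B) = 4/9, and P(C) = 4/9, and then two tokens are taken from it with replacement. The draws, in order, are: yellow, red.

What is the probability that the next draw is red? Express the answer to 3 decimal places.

0.551

Under each hypothesis, the probability of the observed sequence is: P(data | jar A) = (5/10)(5/10) = 0.25; P(data | jar B) = (1/6)(5/6) = 0.13889; P(data | jar C) = (6/10)(4/10) = 0.24.
Weighting by the prior gives 1/9 · 0.25 = 0.027778, 4/9 · 0.13889 = 0.061728, 4/9 · 0.24 = 0.10667; with total 0.19617.
Normalising, the posterior is P(jar A | data) = 0.1416, P(jar B | data) = 0.31466, P(jar C | data) = 0.54374.
The predictive probability is P(red next | data) = (1/2)(0.1416) + (5/6)(0.31466) + (2/5)(0.54374) = 0.55051.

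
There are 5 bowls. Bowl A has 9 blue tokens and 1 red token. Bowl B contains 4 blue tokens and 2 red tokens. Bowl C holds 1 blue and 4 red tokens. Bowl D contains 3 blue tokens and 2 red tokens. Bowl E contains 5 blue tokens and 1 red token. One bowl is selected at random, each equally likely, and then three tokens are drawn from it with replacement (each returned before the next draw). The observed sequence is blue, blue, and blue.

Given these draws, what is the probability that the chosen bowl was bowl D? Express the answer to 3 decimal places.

0.118

Compute the likelihood of the observed sequence for each case: P(data | bowl A) = (9/10)(9/10)(9/10) = 0.729; P(data | bowl B) = (4/6)(4/6)(4/6) = 0.2963; P(data | bowl C) = (1/5)(1/5)(1/5) = 0.008; P(data | bowl D) = (3/5)(3/5)(3/5) = 0.216; P(data | bowl E) = (5/6)(5/6)(5/6) = 0.5787.
The prior-weighted likelihoods are 1/5 · 0.729 = 0.1458, 1/5 · 0.2963 = 0.059259, 1/5 · 0.008 = 0.0016, 1/5 · 0.216 = 0.0432, 1/5 · 0.5787 = 0.11574; summing to 0.3656.
Hence P(bowl D | data) = (0.0432) / (0.3656) = 0.11816.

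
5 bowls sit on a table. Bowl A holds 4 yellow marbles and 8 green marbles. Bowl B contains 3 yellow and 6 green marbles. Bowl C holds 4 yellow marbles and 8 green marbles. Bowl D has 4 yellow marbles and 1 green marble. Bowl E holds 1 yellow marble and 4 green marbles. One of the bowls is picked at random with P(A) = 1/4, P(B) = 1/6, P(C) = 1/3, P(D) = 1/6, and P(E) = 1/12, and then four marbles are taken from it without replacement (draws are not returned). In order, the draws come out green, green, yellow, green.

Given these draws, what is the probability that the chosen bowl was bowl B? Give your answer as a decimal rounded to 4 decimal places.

For each hypothesis, P(data | H) works out to: P(data | bowl A) = (8/12)(7/11)(4/10)(6/9) = 0.11313; P(data | bowl B) = (6/9)(5/8)(3/7)(4/6) = 0.11905; P(data | bowl C) = (8/12)(7/11)(4/10)(6/9) = 0.11313; P(data | bowl D) = (1/5)(0/4) = 0; P(data | bowl E) = (4/5)(3/4)(1/3)(2/2) = 0.2.
The prior-weighted likelihoods are 1/4 · 0.11313 = 0.028283, 1/6 · 0.11905 = 0.019841, 1/3 · 0.11313 = 0.03771, 1/6 · 0 = 0, 1/12 · 0.2 = 0.016667; with total 0.1025.
So P(bowl B | data) = (0.019841) / (0.1025) = 0.19357.

0.1936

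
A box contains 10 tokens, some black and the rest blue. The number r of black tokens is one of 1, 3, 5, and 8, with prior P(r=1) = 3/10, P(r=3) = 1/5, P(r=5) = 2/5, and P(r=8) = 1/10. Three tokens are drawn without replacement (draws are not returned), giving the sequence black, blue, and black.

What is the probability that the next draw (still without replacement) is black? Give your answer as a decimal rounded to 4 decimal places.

Under each hypothesis, the probability of the observed sequence is: P(data | r = 1) = (1/10)(9/9)(0/8) = 0; P(data | r = 3) = (3/10)(7/9)(2/8) = 0.058333; P(data | r = 5) = (5/10)(5/9)(4/8) = 0.13889; P(data | r = 8) = (8/10)(2/9)(7/8) = 0.15556.
Weighting by the prior gives 3/10 · 0 = 0, 1/5 · 0.058333 = 0.011667, 2/5 · 0.13889 = 0.055556, 1/10 · 0.15556 = 0.015556; summing to 0.082778.
Normalising, the posterior is P(r = 1 | data) = 0, P(r = 3 | data) = 0.14094, P(r = 5 | data) = 0.67114, P(r = 8 | data) = 0.18792.
Averaging over the posterior, P(black next | data) = (1/7)(0.14094) + (3/7)(0.67114) + (6/7)(0.18792) = 0.46884.

0.4688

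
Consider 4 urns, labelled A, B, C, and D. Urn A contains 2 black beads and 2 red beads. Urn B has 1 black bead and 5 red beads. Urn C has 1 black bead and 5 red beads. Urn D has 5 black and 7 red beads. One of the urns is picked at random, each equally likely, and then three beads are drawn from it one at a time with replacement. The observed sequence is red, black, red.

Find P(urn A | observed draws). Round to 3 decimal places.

The likelihood of the observed sequence under each hypothesis: P(data | urn A) = (2/4)(2/4)(2/4) = 0.125; P(data | urn B) = (5/6)(1/6)(5/6) = 0.11574; P(data | urn C) = (5/6)(1/6)(5/6) = 0.11574; P(data | urn D) = (7/12)(5/12)(7/12) = 0.14178.
Weighting by the prior gives 1/4 · 0.125 = 0.03125, 1/4 · 0.11574 = 0.028935, 1/4 · 0.11574 = 0.028935, 1/4 · 0.14178 = 0.035446; these sum to 0.12457.
By Bayes' rule, P(urn A | data) = (0.03125) / (0.12457) = 0.25087.

0.251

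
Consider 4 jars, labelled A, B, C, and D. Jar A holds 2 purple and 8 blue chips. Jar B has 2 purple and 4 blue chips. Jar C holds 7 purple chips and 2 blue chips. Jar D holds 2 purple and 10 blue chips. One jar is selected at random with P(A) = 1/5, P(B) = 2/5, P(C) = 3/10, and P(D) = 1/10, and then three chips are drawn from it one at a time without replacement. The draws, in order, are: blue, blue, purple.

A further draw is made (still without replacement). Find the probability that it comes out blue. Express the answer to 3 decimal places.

Compute the likelihood of the observed sequence for each case: P(data | jar A) = (8/10)(7/9)(2/8) = 0.15556; P(data | jar B) = (4/6)(3/5)(2/4) = 0.2; P(data | jar C) = (2/9)(1/8)(7/7) = 0.027778; P(data | jar D) = (10/12)(9/11)(2/10) = 0.13636.
Weighting by the prior gives 1/5 · 0.15556 = 0.031111, 2/5 · 0.2 = 0.08, 3/10 · 0.027778 = 0.0083333, 1/10 · 0.13636 = 0.013636; summing to 0.13308.
Dividing through by the total gives posterior P(jar A | data) = 0.23378, P(jar B | data) = 0.60114, P(jar C | data) = 0.062619, P(jar D | data) = 0.10247.
So P(blue next | data) = Σ P(blue next | H) P(H | data) = (6/7)(0.23378) + (2/3)(0.60114) + (0)(0.062619) + (8/9)(0.10247) = 0.69222.

0.692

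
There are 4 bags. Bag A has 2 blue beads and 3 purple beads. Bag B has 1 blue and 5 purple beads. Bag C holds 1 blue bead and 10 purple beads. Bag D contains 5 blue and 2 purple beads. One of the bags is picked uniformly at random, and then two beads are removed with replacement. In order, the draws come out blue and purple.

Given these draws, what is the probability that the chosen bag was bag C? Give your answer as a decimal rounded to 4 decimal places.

The likelihood of the observed sequence under each hypothesis: P(data | bag A) = (2/5)(3/5) = 0.24; P(data | bag B) = (1/6)(5/6) = 0.13889; P(data | bag C) = (1/11)(10/11) = 0.082645; P(data | bag D) = (5/7)(2/7) = 0.20408.
The prior-weighted likelihoods are 1/4 · 0.24 = 0.06, 1/4 · 0.13889 = 0.034722, 1/4 · 0.082645 = 0.020661, 1/4 · 0.20408 = 0.05102; with total 0.1664.
Hence P(bag C | data) = (0.020661) / (0.1664) = 0.12416.

0.1242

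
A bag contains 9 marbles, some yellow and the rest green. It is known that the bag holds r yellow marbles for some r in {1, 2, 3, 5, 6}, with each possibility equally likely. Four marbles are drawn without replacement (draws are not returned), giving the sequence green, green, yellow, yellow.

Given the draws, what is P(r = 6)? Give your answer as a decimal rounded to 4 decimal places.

0.2632

For each hypothesis, P(data | H) works out to: P(data | r = 1) = (8/9)(7/8)(1/7)(0/6) = 0; P(data | r = 2) = (7/9)(6/8)(2/7)(1/6) = 1/36; P(data | r = 3) = (6/9)(5/8)(3/7)(2/6) = 5/84; P(data | r = 5) = (4/9)(3/8)(5/7)(4/6) = 5/63; P(data | r = 6) = (3/9)(2/8)(6/7)(5/6) = 5/84.
Weighting by the prior gives 1/5 · 0 = 0, 1/5 · 1/36 = 1/180, 1/5 · 5/84 = 1/84, 1/5 · 5/63 = 1/63, 1/5 · 5/84 = 1/84; these sum to 19/420.
Therefore the posterior P(r = 6 | data) = (1/84) / (19/420) = 5/19.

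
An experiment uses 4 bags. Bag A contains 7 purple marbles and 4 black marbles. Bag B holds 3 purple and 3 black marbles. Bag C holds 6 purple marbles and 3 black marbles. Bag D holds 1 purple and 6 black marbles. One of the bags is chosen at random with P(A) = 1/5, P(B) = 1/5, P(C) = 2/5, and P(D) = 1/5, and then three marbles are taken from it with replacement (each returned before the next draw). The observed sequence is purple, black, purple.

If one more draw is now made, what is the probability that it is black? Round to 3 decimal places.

0.392

Under each hypothesis, the probability of the observed sequence is: P(data | bag A) = (7/11)(4/11)(7/11) = 0.14726; P(data | bag B) = (3/6)(3/6)(3/6) = 0.125; P(data | bag C) = (6/9)(3/9)(6/9) = 0.14815; P(data | bag D) = (1/7)(6/7)(1/7) = 0.017493.
Multiplying each by its prior: 1/5 · 0.14726 = 0.029452, 1/5 · 0.125 = 0.025, 2/5 · 0.14815 = 0.059259, 1/5 · 0.017493 = 0.0034985; these sum to 0.11721.
Normalising, the posterior is P(bag A | data) = 0.25127, P(bag B | data) = 0.21329, P(bag C | data) = 0.50558, P(bag D | data) = 0.029849.
The predictive probability is P(black next | data) = (4/11)(0.25127) + (1/2)(0.21329) + (1/3)(0.50558) + (6/7)(0.029849) = 0.39213.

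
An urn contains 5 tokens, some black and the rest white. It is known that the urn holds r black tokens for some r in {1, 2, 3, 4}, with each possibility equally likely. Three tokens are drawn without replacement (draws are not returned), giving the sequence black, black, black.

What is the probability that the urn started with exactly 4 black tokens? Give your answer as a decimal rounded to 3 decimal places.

For each hypothesis, P(data | H) works out to: P(data | r = 1) = (1/5)(0/4) = 0; P(data | r = 2) = (2/5)(1/4)(0/3) = 0; P(data | r = 3) = (3/5)(2/4)(1/3) = 1/10; P(data | r = 4) = (4/5)(3/4)(2/3) = 2/5.
Weighting by the prior gives 1/4 · 0 = 0, 1/4 · 0 = 0, 1/4 · 1/10 = 1/40, 1/4 · 2/5 = 1/10; summing to 1/8.
Therefore the posterior P(r = 4 | data) = (1/10) / (1/8) = 4/5.

0.800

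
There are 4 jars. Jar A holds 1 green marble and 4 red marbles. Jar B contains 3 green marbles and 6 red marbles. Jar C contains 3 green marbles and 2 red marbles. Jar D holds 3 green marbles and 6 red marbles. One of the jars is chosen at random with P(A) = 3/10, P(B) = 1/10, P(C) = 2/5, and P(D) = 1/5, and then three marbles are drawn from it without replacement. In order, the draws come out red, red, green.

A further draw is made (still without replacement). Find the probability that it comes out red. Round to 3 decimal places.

The likelihood of the observed sequence under each hypothesis: P(data | jar A) = (4/5)(3/4)(1/3) = 1/5; P(data | jar B) = (6/9)(5/8)(3/7) = 5/28; P(data | jar C) = (2/5)(1/4)(3/3) = 1/10; P(data | jar D) = (6/9)(5/8)(3/7) = 5/28.
Weighting by the prior gives 3/10 · 1/5 = 3/50, 1/10 · 5/28 = 1/56, 2/5 · 1/10 = 1/25, 1/5 · 5/28 = 1/28; these sum to 43/280.
Normalising, the posterior is P(jar A | data) = 84/215, P(jar B | data) = 5/43, P(jar C | data) = 56/215, P(jar D | data) = 10/43.
So P(red next | data) = Σ P(red next | H) P(H | data) = (1)(84/215) + (2/3)(5/43) + (0)(56/215) + (2/3)(10/43) = 134/215.

0.623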